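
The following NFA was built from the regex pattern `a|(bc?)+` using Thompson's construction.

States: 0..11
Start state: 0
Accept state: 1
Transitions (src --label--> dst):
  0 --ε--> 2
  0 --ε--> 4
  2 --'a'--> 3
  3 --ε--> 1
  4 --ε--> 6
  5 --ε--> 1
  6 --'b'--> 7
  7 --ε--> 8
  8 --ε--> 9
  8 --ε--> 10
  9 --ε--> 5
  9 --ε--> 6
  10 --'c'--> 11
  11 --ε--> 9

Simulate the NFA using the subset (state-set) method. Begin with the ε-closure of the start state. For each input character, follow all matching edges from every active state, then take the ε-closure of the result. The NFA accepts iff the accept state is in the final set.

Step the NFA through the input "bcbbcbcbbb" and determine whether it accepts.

start: ε-closure({0}) = {0,2,4,6}
'b' @ 1: {1,5,6,7,8,9,10}  (accept∈set)
'c' @ 2: {1,5,6,9,11}  (accept∈set)
'b' @ 3: {1,5,6,7,8,9,10}  (accept∈set)
'b' @ 4: {1,5,6,7,8,9,10}  (accept∈set)
'c' @ 5: {1,5,6,9,11}  (accept∈set)
'b' @ 6: {1,5,6,7,8,9,10}  (accept∈set)
'c' @ 7: {1,5,6,9,11}  (accept∈set)
'b' @ 8: {1,5,6,7,8,9,10}  (accept∈set)
'b' @ 9: {1,5,6,7,8,9,10}  (accept∈set)
'b' @ 10: {1,5,6,7,8,9,10}  (accept∈set)
after full input: {1,5,6,7,8,9,10}  (accept=1 in)

Answer: ACCEPT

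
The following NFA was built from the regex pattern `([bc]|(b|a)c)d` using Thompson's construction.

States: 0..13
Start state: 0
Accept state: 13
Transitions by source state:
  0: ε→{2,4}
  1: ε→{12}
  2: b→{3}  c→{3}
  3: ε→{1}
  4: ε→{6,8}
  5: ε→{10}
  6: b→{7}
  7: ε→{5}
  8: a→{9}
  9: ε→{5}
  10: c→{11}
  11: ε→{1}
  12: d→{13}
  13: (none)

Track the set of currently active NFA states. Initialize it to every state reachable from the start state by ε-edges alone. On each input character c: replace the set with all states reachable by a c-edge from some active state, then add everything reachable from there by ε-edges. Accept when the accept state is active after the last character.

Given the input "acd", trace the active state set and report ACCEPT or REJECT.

initial (ε-close {0}): {0,2,4,6,8}
'a' @ 1: {5,9,10}
'c' @ 2: {1,11,12}
'd' @ 3: {13}  ✓accept
final: {13}; accept 13 in set

Answer: ACCEPT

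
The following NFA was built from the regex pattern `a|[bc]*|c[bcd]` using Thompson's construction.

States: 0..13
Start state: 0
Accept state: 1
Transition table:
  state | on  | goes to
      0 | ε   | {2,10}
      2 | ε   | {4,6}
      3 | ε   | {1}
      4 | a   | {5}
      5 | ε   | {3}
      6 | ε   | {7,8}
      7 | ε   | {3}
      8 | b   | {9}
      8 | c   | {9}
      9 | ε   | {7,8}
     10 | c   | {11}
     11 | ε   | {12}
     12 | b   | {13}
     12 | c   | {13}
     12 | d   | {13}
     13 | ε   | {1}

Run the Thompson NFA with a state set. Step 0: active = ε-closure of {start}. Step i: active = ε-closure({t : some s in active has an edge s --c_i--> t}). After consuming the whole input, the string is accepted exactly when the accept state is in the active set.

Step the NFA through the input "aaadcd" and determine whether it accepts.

Answer: REJECT

Derivation:
S₀ = ε-closure({0}) = {0,1,2,3,4,6,7,8,10}
'a' @ 1: {1,3,5}  [accepting]
'a' @ 2: {}  — dead — no transitions
rest 'adcd' ignored (set empty)
end set {} — state 1 not in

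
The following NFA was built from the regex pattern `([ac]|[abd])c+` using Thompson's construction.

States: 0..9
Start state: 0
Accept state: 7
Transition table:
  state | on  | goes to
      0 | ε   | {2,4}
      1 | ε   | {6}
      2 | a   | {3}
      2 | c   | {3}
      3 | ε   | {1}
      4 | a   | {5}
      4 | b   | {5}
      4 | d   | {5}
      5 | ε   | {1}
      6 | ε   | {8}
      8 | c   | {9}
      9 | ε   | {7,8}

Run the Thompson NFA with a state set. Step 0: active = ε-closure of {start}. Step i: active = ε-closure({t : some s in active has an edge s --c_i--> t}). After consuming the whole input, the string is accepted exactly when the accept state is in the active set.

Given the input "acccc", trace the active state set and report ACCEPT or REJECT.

Answer: ACCEPT

Trace:
start: ε-closure({0}) = {0,2,4}
'a' @ 1: {1,3,5,6,8}
'c' @ 2: {7,8,9}  [accepting]
'c' @ 3: {7,8,9}  [accepting]
'c' @ 4: {7,8,9}  [accepting]
'c' @ 5: {7,8,9}  [accepting]
final: {7,8,9}; accept 7 in set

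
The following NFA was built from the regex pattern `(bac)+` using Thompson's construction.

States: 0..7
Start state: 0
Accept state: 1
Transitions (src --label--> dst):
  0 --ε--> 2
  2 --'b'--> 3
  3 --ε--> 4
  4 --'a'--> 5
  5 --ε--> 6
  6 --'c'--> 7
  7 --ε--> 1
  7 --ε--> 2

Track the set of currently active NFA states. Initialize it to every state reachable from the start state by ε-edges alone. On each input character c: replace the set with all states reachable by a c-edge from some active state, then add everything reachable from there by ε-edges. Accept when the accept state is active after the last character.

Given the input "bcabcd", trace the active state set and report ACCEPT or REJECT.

S₀ = ε-closure({0}) = {0,2}
'b' @ 1: {3,4}
'c' @ 2: {}  — no active states
rest 'abcd' ignored (set empty)
end set {} — state 1 not in

Answer: REJECT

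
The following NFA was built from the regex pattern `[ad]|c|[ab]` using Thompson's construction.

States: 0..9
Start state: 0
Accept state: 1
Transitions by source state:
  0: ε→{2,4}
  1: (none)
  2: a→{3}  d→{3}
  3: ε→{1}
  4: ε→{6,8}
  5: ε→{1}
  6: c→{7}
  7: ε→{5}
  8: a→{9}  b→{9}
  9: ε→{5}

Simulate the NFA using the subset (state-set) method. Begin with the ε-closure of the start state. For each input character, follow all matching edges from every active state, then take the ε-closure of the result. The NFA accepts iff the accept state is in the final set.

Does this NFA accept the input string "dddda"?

Answer: REJECT

Derivation:
start: ε-closure({0}) = {0,2,4,6,8}
'd' @ 1: {1,3}  (accept∈set)
'd' @ 2: {}  — dead — no transitions
rest 'dda' ignored (set empty)
after full input: {}  (accept=1 not in)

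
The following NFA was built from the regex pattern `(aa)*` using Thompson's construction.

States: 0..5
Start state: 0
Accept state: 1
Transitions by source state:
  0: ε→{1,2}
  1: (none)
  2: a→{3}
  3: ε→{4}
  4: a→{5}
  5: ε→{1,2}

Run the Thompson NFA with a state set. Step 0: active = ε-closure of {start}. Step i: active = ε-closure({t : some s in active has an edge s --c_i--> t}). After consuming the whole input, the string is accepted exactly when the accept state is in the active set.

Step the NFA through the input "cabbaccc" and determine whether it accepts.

Answer: REJECT

Trace:
initial (ε-close {0}): {0,1,2}
'c' @ 1: {}  — no active states
rest 'abbaccc' ignored (set empty)
end set {} — state 1 not in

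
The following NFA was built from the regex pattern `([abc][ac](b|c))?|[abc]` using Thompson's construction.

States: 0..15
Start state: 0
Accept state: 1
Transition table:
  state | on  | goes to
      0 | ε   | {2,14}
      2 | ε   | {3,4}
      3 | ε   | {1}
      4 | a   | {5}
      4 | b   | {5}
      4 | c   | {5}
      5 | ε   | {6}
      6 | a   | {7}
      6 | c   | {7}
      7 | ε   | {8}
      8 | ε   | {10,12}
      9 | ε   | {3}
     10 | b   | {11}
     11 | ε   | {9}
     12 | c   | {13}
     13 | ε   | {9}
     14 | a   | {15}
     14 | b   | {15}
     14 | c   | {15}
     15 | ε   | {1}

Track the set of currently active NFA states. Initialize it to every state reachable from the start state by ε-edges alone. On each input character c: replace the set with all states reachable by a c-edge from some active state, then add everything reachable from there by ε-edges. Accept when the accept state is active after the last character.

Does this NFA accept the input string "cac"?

start: ε-closure({0}) = {0,1,2,3,4,14}
'c' @ 1: {1,5,6,15}  (accept∈set)
'a' @ 2: {7,8,10,12}
'c' @ 3: {1,3,9,13}  (accept∈set)
end set {1,3,9,13} — state 1 in

Answer: ACCEPT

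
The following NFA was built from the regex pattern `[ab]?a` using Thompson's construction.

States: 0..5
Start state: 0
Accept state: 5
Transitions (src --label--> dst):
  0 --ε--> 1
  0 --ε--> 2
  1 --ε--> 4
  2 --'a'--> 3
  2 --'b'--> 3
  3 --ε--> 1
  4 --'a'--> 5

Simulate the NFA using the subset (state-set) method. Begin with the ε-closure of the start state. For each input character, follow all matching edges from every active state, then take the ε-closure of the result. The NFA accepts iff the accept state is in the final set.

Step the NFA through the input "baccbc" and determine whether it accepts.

initial (ε-close {0}): {0,1,2,4}
'b' @ 1: {1,3,4}
'a' @ 2: {5}  ✓accept
'c' @ 3: {}  — dead — no transitions
rest 'cbc' ignored (set empty)
end set {} — state 5 not in

Answer: REJECT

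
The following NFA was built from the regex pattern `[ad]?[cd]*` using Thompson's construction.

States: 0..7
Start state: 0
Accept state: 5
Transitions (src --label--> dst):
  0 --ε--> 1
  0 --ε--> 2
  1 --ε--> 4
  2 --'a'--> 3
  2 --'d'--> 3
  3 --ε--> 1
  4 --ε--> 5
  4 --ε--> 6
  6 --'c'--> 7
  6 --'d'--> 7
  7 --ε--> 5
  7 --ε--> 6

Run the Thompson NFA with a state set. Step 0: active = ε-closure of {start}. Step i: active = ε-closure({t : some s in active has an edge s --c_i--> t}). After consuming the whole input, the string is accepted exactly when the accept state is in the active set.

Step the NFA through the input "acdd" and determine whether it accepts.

Answer: ACCEPT

Steps:
initial (ε-close {0}): {0,1,2,4,5,6}
'a' @ 1: {1,3,4,5,6}  ✓accept
'c' @ 2: {5,6,7}  ✓accept
'd' @ 3: {5,6,7}  ✓accept
'd' @ 4: {5,6,7}  ✓accept
end set {5,6,7} — state 5 in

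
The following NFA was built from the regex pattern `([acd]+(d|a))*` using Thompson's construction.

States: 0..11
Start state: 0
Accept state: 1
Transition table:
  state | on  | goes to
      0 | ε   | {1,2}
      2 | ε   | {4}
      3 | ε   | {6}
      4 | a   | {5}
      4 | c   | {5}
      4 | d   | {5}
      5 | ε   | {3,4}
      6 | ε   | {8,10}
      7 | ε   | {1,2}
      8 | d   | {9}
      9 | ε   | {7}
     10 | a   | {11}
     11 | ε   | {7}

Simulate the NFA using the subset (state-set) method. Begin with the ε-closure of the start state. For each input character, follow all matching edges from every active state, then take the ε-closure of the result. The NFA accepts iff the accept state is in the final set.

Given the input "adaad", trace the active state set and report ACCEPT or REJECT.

Answer: ACCEPT

Trace:
initial (ε-close {0}): {0,1,2,4}
'a' @ 1: {3,4,5,6,8,10}
'd' @ 2: {1,2,3,4,5,6,7,8,9,10}  [accepting]
'a' @ 3: {1,2,3,4,5,6,7,8,10,11}  [accepting]
'a' @ 4: {1,2,3,4,5,6,7,8,10,11}  [accepting]
'd' @ 5: {1,2,3,4,5,6,7,8,9,10}  [accepting]
after full input: {1,2,3,4,5,6,7,8,9,10}  (accept=1 in)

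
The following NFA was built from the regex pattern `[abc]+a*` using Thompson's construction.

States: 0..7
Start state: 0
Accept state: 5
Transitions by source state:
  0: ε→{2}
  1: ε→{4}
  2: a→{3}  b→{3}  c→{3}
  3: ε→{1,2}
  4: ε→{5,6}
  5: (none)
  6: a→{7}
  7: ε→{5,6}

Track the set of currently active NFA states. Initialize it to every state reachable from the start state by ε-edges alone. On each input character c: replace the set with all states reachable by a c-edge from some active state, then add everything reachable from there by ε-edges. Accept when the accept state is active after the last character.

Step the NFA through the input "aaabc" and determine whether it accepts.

initial (ε-close {0}): {0,2}
'a' @ 1: {1,2,3,4,5,6}  ✓accept
'a' @ 2: {1,2,3,4,5,6,7}  ✓accept
'a' @ 3: {1,2,3,4,5,6,7}  ✓accept
'b' @ 4: {1,2,3,4,5,6}  ✓accept
'c' @ 5: {1,2,3,4,5,6}  ✓accept
after full input: {1,2,3,4,5,6}  (accept=5 in)

Answer: ACCEPT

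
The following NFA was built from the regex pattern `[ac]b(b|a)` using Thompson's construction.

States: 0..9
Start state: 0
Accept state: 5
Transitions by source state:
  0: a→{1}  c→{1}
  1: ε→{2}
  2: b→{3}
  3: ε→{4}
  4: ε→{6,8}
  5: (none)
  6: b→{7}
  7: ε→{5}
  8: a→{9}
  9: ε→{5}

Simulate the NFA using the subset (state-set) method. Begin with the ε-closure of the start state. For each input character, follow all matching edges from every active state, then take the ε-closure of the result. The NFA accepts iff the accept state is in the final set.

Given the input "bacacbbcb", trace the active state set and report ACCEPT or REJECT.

Answer: REJECT

Trace:
initial (ε-close {0}): {0}
'b' @ 1: {}  — state set empty
rest 'acacbbcb' ignored (set empty)
after full input: {}  (accept=5 not in)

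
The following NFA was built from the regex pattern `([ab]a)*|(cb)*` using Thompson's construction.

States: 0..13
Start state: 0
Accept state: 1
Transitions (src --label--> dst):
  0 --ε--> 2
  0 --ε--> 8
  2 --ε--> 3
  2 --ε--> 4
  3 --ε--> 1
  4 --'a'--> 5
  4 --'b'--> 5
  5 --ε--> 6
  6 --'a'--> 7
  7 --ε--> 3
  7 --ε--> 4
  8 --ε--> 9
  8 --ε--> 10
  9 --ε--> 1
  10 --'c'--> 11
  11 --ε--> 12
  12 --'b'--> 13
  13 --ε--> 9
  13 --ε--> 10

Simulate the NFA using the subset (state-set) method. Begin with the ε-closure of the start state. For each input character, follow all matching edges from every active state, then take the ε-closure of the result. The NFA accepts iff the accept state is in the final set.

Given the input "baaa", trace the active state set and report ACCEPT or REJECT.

S₀ = ε-closure({0}) = {0,1,2,3,4,8,9,10}
'b' @ 1: {5,6}
'a' @ 2: {1,3,4,7}  ✓accept
'a' @ 3: {5,6}
'a' @ 4: {1,3,4,7}  ✓accept
end set {1,3,4,7} — state 1 in

Answer: ACCEPT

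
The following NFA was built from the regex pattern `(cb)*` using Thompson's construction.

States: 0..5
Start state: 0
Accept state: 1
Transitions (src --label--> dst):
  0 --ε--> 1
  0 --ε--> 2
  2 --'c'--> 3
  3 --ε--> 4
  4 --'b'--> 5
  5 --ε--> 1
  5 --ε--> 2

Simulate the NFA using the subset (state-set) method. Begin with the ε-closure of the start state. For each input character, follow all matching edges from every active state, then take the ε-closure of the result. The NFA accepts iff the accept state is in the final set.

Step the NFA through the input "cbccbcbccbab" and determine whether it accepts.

S₀ = ε-closure({0}) = {0,1,2}
'c' @ 1: {3,4}
'b' @ 2: {1,2,5}  (accept∈set)
'c' @ 3: {3,4}
'c' @ 4: {}  — no active states
rest 'bcbccbab' ignored (set empty)
end set {} — state 1 not in

Answer: REJECT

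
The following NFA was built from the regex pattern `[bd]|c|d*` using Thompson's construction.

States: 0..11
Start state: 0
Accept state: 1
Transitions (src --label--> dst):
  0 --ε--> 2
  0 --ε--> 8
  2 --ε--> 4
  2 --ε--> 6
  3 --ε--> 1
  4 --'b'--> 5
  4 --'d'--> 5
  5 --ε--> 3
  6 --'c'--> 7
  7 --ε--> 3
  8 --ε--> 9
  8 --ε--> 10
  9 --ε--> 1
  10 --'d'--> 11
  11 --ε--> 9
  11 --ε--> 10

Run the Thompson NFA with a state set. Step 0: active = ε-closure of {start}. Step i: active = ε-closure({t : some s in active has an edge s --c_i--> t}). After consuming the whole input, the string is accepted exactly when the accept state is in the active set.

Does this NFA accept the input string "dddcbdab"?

initial (ε-close {0}): {0,1,2,4,6,8,9,10}
'd' @ 1: {1,3,5,9,10,11}  ✓accept
'd' @ 2: {1,9,10,11}  ✓accept
'd' @ 3: {1,9,10,11}  ✓accept
'c' @ 4: {}  — dead — no transitions
rest 'bdab' ignored (set empty)
final: {}; accept 1 not in set

Answer: REJECT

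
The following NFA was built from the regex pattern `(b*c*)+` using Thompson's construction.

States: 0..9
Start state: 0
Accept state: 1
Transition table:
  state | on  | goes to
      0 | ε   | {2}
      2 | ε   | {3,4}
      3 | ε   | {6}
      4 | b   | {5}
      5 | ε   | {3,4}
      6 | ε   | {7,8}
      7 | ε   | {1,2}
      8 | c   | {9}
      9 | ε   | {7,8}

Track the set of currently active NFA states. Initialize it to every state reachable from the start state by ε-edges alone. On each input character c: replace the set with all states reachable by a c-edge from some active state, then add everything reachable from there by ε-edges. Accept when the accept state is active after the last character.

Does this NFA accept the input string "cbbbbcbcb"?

initial (ε-close {0}): {0,1,2,3,4,6,7,8}
'c' @ 1: {1,2,3,4,6,7,8,9}  (accept∈set)
'b' @ 2: {1,2,3,4,5,6,7,8}  (accept∈set)
'b' @ 3: {1,2,3,4,5,6,7,8}  (accept∈set)
'b' @ 4: {1,2,3,4,5,6,7,8}  (accept∈set)
'b' @ 5: {1,2,3,4,5,6,7,8}  (accept∈set)
'c' @ 6: {1,2,3,4,6,7,8,9}  (accept∈set)
'b' @ 7: {1,2,3,4,5,6,7,8}  (accept∈set)
'c' @ 8: {1,2,3,4,6,7,8,9}  (accept∈set)
'b' @ 9: {1,2,3,4,5,6,7,8}  (accept∈set)
final: {1,2,3,4,5,6,7,8}; accept 1 in set

Answer: ACCEPT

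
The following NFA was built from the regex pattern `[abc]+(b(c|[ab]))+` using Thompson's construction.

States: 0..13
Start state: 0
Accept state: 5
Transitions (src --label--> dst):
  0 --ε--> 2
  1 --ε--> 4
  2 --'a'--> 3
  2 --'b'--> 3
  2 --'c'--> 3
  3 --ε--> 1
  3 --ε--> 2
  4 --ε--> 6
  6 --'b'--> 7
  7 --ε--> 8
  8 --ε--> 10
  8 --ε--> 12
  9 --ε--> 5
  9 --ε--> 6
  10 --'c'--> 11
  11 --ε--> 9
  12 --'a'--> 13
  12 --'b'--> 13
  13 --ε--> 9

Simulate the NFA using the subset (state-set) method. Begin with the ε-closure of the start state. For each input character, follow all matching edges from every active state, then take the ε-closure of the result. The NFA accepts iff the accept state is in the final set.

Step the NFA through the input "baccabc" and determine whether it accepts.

start: ε-closure({0}) = {0,2}
'b' @ 1: {1,2,3,4,6}
'a' @ 2: {1,2,3,4,6}
'c' @ 3: {1,2,3,4,6}
'c' @ 4: {1,2,3,4,6}
'a' @ 5: {1,2,3,4,6}
'b' @ 6: {1,2,3,4,6,7,8,10,12}
'c' @ 7: {1,2,3,4,5,6,9,11}  ✓accept
end set {1,2,3,4,5,6,9,11} — state 5 in

Answer: ACCEPT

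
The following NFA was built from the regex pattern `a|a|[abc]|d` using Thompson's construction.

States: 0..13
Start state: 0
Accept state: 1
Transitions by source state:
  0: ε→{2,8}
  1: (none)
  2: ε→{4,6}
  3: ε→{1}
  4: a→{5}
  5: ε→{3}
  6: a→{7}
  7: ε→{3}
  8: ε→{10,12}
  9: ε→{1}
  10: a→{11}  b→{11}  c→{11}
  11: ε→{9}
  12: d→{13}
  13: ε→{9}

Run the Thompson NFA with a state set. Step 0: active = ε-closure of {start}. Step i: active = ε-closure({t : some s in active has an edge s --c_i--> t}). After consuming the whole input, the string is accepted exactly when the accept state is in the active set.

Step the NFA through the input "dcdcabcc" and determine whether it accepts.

start: ε-closure({0}) = {0,2,4,6,8,10,12}
'd' @ 1: {1,9,13}  ✓accept
'c' @ 2: {}  — state set empty
rest 'dcabcc' ignored (set empty)
final: {}; accept 1 not in set

Answer: REJECT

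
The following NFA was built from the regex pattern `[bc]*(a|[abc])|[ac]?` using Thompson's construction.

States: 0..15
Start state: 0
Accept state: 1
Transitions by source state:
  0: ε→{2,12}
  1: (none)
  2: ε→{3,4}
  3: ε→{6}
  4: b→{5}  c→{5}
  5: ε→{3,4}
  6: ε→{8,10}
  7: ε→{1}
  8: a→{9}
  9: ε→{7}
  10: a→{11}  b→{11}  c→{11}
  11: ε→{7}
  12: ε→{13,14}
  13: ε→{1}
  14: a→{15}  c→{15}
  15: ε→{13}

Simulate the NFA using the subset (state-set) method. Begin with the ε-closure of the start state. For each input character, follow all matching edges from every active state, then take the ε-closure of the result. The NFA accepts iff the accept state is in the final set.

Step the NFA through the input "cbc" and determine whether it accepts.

Answer: ACCEPT

Steps:
initial (ε-close {0}): {0,1,2,3,4,6,8,10,12,13,14}
'c' @ 1: {1,3,4,5,6,7,8,10,11,13,15}  [accepting]
'b' @ 2: {1,3,4,5,6,7,8,10,11}  [accepting]
'c' @ 3: {1,3,4,5,6,7,8,10,11}  [accepting]
final: {1,3,4,5,6,7,8,10,11}; accept 1 in set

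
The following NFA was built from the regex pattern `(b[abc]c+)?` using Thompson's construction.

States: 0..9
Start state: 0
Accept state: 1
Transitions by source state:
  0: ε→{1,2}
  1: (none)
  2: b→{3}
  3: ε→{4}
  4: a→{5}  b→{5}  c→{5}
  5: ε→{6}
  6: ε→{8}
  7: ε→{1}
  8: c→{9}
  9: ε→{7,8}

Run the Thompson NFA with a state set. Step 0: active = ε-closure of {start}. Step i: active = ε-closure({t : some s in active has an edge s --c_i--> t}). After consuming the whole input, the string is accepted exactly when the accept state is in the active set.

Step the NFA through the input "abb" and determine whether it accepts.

Answer: REJECT

Trace:
initial (ε-close {0}): {0,1,2}
'a' @ 1: {}  — no active states
rest 'bb' ignored (set empty)
end set {} — state 1 not in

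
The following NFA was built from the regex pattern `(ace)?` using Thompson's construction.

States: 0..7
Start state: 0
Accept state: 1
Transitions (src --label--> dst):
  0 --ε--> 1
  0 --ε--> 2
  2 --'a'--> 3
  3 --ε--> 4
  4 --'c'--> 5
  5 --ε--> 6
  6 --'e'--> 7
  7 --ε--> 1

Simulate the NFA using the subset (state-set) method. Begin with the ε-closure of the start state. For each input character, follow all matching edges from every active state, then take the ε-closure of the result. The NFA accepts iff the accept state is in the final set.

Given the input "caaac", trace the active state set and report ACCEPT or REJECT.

initial (ε-close {0}): {0,1,2}
'c' @ 1: {}  — state set empty
rest 'aaac' ignored (set empty)
after full input: {}  (accept=1 not in)

Answer: REJECT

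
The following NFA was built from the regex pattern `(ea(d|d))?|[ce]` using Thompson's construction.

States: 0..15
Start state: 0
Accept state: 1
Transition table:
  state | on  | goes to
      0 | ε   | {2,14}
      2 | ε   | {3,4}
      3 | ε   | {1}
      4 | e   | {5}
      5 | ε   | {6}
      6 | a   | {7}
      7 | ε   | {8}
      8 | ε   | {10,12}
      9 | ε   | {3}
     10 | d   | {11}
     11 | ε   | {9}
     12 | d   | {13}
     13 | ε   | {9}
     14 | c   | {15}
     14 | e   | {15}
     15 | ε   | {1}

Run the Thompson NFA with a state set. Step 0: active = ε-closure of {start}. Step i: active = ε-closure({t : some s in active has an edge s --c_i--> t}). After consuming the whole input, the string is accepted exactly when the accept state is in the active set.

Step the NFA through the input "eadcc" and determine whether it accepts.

Answer: REJECT

Steps:
initial (ε-close {0}): {0,1,2,3,4,14}
'e' @ 1: {1,5,6,15}  (accept∈set)
'a' @ 2: {7,8,10,12}
'd' @ 3: {1,3,9,11,13}  (accept∈set)
'c' @ 4: {}  — dead — no transitions
rest 'c' ignored (set empty)
final: {}; accept 1 not in set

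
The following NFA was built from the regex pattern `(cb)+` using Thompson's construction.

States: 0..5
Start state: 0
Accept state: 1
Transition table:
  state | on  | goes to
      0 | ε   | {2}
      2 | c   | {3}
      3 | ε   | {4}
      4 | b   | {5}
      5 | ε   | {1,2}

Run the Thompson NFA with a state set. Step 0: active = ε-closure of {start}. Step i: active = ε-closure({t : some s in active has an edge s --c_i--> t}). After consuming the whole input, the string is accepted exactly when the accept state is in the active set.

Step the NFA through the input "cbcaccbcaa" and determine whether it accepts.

Answer: REJECT

Trace:
start: ε-closure({0}) = {0,2}
'c' @ 1: {3,4}
'b' @ 2: {1,2,5}  ✓accept
'c' @ 3: {3,4}
'a' @ 4: {}  — no active states
rest 'ccbcaa' ignored (set empty)
end set {} — state 1 not in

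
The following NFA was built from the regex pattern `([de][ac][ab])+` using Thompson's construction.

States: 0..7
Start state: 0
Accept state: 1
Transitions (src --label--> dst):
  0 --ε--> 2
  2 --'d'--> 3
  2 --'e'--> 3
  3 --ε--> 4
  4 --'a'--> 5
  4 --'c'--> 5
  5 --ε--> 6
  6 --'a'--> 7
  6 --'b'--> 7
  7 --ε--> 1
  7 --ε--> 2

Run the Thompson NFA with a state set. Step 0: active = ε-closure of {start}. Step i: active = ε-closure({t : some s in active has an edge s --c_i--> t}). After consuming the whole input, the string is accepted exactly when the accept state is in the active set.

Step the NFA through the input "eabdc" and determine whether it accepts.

Answer: REJECT

Trace:
S₀ = ε-closure({0}) = {0,2}
'e' @ 1: {3,4}
'a' @ 2: {5,6}
'b' @ 3: {1,2,7}  [accepting]
'd' @ 4: {3,4}
'c' @ 5: {5,6}
after full input: {5,6}  (accept=1 not in)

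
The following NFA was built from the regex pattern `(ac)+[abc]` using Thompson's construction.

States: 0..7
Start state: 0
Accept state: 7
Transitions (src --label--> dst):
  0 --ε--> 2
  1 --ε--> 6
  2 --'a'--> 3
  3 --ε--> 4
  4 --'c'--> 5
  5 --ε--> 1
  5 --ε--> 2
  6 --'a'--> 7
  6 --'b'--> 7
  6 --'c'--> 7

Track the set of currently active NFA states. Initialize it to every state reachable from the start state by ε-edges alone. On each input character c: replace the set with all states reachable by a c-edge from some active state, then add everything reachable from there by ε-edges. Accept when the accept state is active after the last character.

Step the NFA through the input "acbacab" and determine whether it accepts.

Answer: REJECT

Trace:
S₀ = ε-closure({0}) = {0,2}
'a' @ 1: {3,4}
'c' @ 2: {1,2,5,6}
'b' @ 3: {7}  [accepting]
'a' @ 4: {}  — no active states
rest 'cab' ignored (set empty)
end set {} — state 7 not in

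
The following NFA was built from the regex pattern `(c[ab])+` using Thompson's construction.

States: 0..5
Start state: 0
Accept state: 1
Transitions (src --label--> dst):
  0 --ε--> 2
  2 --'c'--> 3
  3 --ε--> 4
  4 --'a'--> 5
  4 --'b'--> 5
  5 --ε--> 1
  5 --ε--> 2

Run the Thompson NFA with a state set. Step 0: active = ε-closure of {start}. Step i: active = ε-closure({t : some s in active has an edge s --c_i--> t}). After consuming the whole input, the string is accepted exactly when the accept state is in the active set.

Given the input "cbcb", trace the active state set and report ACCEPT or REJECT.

Answer: ACCEPT

Trace:
start: ε-closure({0}) = {0,2}
'c' @ 1: {3,4}
'b' @ 2: {1,2,5}  (accept∈set)
'c' @ 3: {3,4}
'b' @ 4: {1,2,5}  (accept∈set)
after full input: {1,2,5}  (accept=1 in)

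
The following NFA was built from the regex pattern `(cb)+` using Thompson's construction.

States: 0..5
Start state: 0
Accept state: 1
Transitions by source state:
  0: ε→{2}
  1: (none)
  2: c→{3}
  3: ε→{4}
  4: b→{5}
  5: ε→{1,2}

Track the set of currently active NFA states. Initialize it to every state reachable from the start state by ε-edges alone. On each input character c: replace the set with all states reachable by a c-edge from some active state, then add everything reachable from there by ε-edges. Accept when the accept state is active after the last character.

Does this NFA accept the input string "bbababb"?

Answer: REJECT

Steps:
start: ε-closure({0}) = {0,2}
'b' @ 1: {}  — dead — no transitions
rest 'bababb' ignored (set empty)
final: {}; accept 1 not in set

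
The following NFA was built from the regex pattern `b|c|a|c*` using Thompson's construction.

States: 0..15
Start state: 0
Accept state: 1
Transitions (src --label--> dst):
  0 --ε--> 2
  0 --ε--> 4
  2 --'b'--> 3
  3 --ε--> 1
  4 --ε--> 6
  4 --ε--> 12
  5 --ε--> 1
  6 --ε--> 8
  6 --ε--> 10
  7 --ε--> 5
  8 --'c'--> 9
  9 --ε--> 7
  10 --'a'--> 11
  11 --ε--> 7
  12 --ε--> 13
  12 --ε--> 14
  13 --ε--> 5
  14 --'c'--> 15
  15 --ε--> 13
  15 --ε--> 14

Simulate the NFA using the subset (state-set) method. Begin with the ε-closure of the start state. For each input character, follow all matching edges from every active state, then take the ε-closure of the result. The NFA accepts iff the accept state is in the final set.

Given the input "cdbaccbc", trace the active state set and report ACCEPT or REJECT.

Answer: REJECT

Steps:
initial (ε-close {0}): {0,1,2,4,5,6,8,10,12,13,14}
'c' @ 1: {1,5,7,9,13,14,15}  ✓accept
'd' @ 2: {}  — dead — no transitions
rest 'baccbc' ignored (set empty)
final: {}; accept 1 not in set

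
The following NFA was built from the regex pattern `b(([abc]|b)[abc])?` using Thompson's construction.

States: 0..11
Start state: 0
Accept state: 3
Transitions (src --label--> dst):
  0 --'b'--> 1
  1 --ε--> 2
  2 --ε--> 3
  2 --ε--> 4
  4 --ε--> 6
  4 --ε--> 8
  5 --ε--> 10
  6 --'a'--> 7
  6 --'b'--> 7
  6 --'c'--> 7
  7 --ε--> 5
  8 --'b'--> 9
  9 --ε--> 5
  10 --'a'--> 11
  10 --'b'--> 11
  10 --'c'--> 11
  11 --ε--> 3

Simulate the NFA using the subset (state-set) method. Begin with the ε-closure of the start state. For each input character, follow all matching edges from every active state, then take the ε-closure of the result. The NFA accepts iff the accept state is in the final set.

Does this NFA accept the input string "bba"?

Answer: ACCEPT

Derivation:
S₀ = ε-closure({0}) = {0}
'b' @ 1: {1,2,3,4,6,8}  (accept∈set)
'b' @ 2: {5,7,9,10}
'a' @ 3: {3,11}  (accept∈set)
after full input: {3,11}  (accept=3 in)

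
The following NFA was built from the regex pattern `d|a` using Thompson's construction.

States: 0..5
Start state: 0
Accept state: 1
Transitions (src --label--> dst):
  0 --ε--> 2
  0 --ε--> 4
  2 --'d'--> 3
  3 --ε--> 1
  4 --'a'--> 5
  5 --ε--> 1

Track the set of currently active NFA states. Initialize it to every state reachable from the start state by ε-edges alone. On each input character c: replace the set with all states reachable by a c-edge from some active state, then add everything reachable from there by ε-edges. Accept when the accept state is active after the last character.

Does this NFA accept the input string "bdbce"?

S₀ = ε-closure({0}) = {0,2,4}
'b' @ 1: {}  — dead — no transitions
rest 'dbce' ignored (set empty)
final: {}; accept 1 not in set

Answer: REJECT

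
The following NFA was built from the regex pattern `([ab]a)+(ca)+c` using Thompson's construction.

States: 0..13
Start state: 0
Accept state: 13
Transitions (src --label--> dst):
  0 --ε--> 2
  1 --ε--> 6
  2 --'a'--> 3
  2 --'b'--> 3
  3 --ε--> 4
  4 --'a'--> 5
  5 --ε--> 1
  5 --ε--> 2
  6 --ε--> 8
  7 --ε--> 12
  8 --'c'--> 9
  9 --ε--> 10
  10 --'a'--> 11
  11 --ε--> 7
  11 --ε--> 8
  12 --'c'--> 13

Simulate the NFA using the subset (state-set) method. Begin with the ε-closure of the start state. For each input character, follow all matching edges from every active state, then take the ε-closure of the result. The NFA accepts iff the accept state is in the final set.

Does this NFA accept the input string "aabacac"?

start: ε-closure({0}) = {0,2}
'a' @ 1: {3,4}
'a' @ 2: {1,2,5,6,8}
'b' @ 3: {3,4}
'a' @ 4: {1,2,5,6,8}
'c' @ 5: {9,10}
'a' @ 6: {7,8,11,12}
'c' @ 7: {9,10,13}  (accept∈set)
end set {9,10,13} — state 13 in

Answer: ACCEPT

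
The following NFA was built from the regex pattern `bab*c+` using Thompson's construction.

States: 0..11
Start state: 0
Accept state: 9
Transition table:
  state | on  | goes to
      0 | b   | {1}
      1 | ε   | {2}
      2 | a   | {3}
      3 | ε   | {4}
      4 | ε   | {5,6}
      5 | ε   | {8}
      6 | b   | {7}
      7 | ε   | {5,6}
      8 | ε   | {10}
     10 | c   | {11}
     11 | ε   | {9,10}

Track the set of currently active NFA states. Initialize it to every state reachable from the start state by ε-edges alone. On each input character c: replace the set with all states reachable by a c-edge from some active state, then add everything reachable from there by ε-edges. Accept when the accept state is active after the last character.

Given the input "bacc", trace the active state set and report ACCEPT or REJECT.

initial (ε-close {0}): {0}
'b' @ 1: {1,2}
'a' @ 2: {3,4,5,6,8,10}
'c' @ 3: {9,10,11}  [accepting]
'c' @ 4: {9,10,11}  [accepting]
after full input: {9,10,11}  (accept=9 in)

Answer: ACCEPT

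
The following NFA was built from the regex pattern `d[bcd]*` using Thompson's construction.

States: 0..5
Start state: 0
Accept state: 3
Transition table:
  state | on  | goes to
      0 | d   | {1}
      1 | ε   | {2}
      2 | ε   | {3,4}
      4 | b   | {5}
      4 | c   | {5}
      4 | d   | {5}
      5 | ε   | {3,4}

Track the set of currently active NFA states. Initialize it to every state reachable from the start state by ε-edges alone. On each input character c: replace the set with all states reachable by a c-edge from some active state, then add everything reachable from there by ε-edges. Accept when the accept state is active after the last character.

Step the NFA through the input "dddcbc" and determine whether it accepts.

Answer: ACCEPT

Trace:
start: ε-closure({0}) = {0}
'd' @ 1: {1,2,3,4}  [accepting]
'd' @ 2: {3,4,5}  [accepting]
'd' @ 3: {3,4,5}  [accepting]
'c' @ 4: {3,4,5}  [accepting]
'b' @ 5: {3,4,5}  [accepting]
'c' @ 6: {3,4,5}  [accepting]
after full input: {3,4,5}  (accept=3 in)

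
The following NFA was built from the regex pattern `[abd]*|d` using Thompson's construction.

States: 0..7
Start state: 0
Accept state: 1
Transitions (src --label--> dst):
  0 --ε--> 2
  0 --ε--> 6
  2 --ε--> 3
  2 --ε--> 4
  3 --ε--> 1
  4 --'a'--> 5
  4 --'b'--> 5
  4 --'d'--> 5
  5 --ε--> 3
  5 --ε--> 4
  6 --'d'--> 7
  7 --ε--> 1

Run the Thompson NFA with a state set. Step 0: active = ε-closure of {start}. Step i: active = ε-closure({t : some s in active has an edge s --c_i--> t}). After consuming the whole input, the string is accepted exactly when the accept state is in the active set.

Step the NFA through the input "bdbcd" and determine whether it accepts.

start: ε-closure({0}) = {0,1,2,3,4,6}
'b' @ 1: {1,3,4,5}  ✓accept
'd' @ 2: {1,3,4,5}  ✓accept
'b' @ 3: {1,3,4,5}  ✓accept
'c' @ 4: {}  — no active states
rest 'd' ignored (set empty)
final: {}; accept 1 not in set

Answer: REJECT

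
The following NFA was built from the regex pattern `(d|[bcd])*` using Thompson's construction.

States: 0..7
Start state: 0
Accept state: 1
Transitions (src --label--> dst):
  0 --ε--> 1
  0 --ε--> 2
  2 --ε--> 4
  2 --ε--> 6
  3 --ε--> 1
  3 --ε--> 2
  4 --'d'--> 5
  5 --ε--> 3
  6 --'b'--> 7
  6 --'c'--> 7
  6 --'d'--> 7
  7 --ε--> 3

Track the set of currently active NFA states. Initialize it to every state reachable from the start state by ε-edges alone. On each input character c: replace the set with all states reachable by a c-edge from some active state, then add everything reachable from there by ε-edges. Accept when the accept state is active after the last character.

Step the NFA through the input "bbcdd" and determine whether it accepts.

Answer: ACCEPT

Trace:
start: ε-closure({0}) = {0,1,2,4,6}
'b' @ 1: {1,2,3,4,6,7}  (accept∈set)
'b' @ 2: {1,2,3,4,6,7}  (accept∈set)
'c' @ 3: {1,2,3,4,6,7}  (accept∈set)
'd' @ 4: {1,2,3,4,5,6,7}  (accept∈set)
'd' @ 5: {1,2,3,4,5,6,7}  (accept∈set)
end set {1,2,3,4,5,6,7} — state 1 in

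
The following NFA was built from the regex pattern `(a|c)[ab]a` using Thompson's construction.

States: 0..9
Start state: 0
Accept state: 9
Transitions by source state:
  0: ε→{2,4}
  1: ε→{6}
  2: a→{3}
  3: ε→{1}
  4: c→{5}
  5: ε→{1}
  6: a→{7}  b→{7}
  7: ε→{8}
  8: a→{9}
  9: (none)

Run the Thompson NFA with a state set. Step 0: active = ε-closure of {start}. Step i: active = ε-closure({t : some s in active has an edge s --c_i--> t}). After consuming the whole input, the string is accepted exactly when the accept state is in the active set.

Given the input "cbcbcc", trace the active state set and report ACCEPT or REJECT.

start: ε-closure({0}) = {0,2,4}
'c' @ 1: {1,5,6}
'b' @ 2: {7,8}
'c' @ 3: {}  — no active states
rest 'bcc' ignored (set empty)
after full input: {}  (accept=9 not in)

Answer: REJECT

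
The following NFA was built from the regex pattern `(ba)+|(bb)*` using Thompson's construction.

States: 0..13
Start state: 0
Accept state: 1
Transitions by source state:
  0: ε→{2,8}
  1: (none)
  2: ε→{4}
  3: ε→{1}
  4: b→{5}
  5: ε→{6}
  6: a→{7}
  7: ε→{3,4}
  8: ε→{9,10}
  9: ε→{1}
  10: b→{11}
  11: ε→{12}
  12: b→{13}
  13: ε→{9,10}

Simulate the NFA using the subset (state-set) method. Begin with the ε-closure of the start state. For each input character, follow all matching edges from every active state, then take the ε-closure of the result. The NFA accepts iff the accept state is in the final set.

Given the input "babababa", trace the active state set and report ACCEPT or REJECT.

start: ε-closure({0}) = {0,1,2,4,8,9,10}
'b' @ 1: {5,6,11,12}
'a' @ 2: {1,3,4,7}  [accepting]
'b' @ 3: {5,6}
'a' @ 4: {1,3,4,7}  [accepting]
'b' @ 5: {5,6}
'a' @ 6: {1,3,4,7}  [accepting]
'b' @ 7: {5,6}
'a' @ 8: {1,3,4,7}  [accepting]
final: {1,3,4,7}; accept 1 in set

Answer: ACCEPT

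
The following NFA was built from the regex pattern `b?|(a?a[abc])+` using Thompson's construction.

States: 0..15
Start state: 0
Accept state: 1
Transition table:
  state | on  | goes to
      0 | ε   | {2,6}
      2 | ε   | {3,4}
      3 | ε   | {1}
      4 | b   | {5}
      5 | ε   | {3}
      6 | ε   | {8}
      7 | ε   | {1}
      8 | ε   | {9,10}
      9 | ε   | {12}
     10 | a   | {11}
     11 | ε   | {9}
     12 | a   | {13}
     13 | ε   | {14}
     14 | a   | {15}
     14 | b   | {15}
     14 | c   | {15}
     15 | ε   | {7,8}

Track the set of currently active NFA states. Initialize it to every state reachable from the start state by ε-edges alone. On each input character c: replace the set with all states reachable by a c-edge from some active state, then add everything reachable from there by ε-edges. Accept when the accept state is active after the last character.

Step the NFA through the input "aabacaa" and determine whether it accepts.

Answer: ACCEPT

Trace:
S₀ = ε-closure({0}) = {0,1,2,3,4,6,8,9,10,12}
'a' @ 1: {9,11,12,13,14}
'a' @ 2: {1,7,8,9,10,12,13,14,15}  (accept∈set)
'b' @ 3: {1,7,8,9,10,12,15}  (accept∈set)
'a' @ 4: {9,11,12,13,14}
'c' @ 5: {1,7,8,9,10,12,15}  (accept∈set)
'a' @ 6: {9,11,12,13,14}
'a' @ 7: {1,7,8,9,10,12,13,14,15}  (accept∈set)
final: {1,7,8,9,10,12,13,14,15}; accept 1 in set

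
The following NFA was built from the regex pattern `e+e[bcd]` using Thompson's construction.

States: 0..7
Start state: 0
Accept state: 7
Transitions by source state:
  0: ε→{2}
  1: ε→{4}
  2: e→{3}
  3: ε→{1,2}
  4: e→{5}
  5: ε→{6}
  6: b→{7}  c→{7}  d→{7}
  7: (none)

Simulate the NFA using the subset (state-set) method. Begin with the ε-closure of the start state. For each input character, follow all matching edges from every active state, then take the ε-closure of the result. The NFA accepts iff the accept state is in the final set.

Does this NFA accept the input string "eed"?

Answer: ACCEPT

Derivation:
initial (ε-close {0}): {0,2}
'e' @ 1: {1,2,3,4}
'e' @ 2: {1,2,3,4,5,6}
'd' @ 3: {7}  ✓accept
final: {7}; accept 7 in set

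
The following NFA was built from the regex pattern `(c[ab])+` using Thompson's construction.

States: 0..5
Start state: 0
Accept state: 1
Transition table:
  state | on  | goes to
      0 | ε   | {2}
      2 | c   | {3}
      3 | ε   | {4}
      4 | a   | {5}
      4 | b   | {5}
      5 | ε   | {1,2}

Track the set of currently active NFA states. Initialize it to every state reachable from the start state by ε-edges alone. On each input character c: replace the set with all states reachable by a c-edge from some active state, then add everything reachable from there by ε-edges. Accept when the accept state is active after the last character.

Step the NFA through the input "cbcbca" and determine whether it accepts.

S₀ = ε-closure({0}) = {0,2}
'c' @ 1: {3,4}
'b' @ 2: {1,2,5}  ✓accept
'c' @ 3: {3,4}
'b' @ 4: {1,2,5}  ✓accept
'c' @ 5: {3,4}
'a' @ 6: {1,2,5}  ✓accept
after full input: {1,2,5}  (accept=1 in)

Answer: ACCEPT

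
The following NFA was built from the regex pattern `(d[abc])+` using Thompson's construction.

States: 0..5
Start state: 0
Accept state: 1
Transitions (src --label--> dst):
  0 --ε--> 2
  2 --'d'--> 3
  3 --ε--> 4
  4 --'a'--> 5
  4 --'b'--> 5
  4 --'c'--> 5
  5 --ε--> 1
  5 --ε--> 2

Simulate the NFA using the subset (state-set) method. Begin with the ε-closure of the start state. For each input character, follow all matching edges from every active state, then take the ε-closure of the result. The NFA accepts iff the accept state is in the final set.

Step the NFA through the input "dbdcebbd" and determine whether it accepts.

Answer: REJECT

Steps:
S₀ = ε-closure({0}) = {0,2}
'd' @ 1: {3,4}
'b' @ 2: {1,2,5}  (accept∈set)
'd' @ 3: {3,4}
'c' @ 4: {1,2,5}  (accept∈set)
'e' @ 5: {}  — no active states
rest 'bbd' ignored (set empty)
after full input: {}  (accept=1 not in)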